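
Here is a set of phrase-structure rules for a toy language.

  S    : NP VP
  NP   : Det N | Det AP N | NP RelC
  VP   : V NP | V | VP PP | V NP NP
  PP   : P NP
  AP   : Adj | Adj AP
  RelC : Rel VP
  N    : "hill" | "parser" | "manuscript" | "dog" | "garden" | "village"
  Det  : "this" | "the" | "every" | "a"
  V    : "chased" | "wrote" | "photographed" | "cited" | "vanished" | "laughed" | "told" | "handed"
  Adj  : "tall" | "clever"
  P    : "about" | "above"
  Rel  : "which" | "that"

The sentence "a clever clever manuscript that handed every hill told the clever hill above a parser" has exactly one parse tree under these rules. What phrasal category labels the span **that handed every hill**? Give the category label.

[S [NP [NP [Det a] [AP [Adj clever] [AP [Adj clever]]] [N manuscript]] [RelC [Rel that] [VP [V handed] [NP [Det every] [N hill]]]]] [VP [VP [V told] [NP [Det the] [AP [Adj clever]] [N hill]]] [PP [P above] [NP [Det a] [N parser]]]]]
The span 'that handed every hill' is the RelC node built by RelC → Rel VP.

RelC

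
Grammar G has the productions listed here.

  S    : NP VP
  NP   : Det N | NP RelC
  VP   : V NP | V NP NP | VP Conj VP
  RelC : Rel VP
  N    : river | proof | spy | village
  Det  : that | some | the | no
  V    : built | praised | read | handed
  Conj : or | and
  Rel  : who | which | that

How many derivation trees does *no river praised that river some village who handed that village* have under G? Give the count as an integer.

1

[S [NP [Det no] [N river]] [VP [V praised] [NP [Det that] [N river]] [NP [NP [Det some] [N village]] [RelC [Rel who] [VP [V handed] [NP [Det that] [N village]]]]]]]
No rule offers an alternative attachment or grouping for any span, so this is the only derivation.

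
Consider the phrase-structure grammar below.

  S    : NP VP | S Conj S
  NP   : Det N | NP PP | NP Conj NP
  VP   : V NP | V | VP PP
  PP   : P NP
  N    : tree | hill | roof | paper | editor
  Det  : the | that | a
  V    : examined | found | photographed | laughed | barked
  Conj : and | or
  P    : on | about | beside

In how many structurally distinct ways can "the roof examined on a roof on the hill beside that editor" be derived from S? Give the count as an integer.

Two of the 5 distinct bracketings:
[S [NP [Det the] [N roof]] [VP [VP [V examined]] [PP [P on] [NP [NP [Det a] [N roof]] [PP [P on] [NP [NP [Det the] [N hill]] [PP [P beside] [NP [Det that] [N editor]]]]]]]]]
[S [NP [Det the] [N roof]] [VP [VP [V examined]] [PP [P on] [NP [NP [NP [Det a] [N roof]] [PP [P on] [NP [Det the] [N hill]]]] [PP [P beside] [NP [Det that] [N editor]]]]]]]
The trees differ in how a recursive rule is bracketed over the same span.

5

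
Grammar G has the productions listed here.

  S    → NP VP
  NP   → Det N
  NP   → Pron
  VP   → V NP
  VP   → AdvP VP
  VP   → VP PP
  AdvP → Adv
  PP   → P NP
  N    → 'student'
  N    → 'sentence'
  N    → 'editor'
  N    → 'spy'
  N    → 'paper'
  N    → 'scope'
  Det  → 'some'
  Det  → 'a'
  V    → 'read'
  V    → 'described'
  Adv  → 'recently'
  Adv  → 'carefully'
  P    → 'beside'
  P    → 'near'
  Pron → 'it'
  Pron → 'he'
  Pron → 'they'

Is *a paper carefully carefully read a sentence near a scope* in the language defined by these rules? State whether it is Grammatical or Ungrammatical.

Grammatical

S
  NP
    Det: a
    N: paper
  VP
    AdvP
      Adv: carefully
    VP
      AdvP
        Adv: carefully
      VP
        VP
          V: read
          NP
            Det: a
            N: sentence
        PP
          P: near
          NP
            Det: a
            N: scope
Each bracket corresponds to one application of a listed rule, so the string is derivable from S.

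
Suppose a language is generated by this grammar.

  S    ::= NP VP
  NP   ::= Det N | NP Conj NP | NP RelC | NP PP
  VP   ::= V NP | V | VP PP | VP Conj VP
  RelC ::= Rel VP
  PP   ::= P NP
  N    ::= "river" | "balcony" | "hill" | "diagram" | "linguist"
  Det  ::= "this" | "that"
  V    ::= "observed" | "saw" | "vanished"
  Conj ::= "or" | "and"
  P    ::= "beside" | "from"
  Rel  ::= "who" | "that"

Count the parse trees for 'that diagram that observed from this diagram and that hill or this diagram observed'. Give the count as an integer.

10

Two of the 10 distinct bracketings:
[S [NP [NP [NP [Det that] [N diagram]] [RelC [Rel that] [VP [VP [V observed]] [PP [P from] [NP [Det this] [N diagram]]]]]] [Conj and] [NP [NP [Det that] [N hill]] [Conj or] [NP [Det this] [N diagram]]]] [VP [V observed]]]
[S [NP [NP [NP [NP [Det that] [N diagram]] [RelC [Rel that] [VP [V observed]]]] [PP [P from] [NP [Det this] [N diagram]]]] [Conj and] [NP [NP [Det that] [N hill]] [Conj or] [NP [Det this] [N diagram]]]] [VP [V observed]]]
The difference turns on whether NP → NP PP is used at the relevant span, versus an alternative expansion of NP.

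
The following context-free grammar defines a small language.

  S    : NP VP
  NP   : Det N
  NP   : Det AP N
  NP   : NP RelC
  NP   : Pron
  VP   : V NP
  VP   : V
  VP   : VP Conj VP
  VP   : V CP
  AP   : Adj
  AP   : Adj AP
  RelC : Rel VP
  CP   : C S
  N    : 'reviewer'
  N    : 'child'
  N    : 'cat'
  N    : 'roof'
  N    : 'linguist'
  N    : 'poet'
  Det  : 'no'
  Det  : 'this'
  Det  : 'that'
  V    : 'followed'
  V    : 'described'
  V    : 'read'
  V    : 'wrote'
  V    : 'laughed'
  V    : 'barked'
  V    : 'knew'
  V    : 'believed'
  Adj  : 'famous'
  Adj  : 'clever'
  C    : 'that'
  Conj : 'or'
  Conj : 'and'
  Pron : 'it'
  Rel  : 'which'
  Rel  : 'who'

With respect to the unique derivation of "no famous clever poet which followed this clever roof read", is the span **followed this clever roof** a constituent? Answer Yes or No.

[S [NP [NP [Det no] [AP [Adj famous] [AP [Adj clever]]] [N poet]] [RelC [Rel which] [VP [V followed] [NP [Det this] [AP [Adj clever]] [N roof]]]]] [VP [V read]]]
The words 'followed this clever roof' are exhaustively dominated by a single VP node (built by VP → V NP), so they form a constituent.

Yes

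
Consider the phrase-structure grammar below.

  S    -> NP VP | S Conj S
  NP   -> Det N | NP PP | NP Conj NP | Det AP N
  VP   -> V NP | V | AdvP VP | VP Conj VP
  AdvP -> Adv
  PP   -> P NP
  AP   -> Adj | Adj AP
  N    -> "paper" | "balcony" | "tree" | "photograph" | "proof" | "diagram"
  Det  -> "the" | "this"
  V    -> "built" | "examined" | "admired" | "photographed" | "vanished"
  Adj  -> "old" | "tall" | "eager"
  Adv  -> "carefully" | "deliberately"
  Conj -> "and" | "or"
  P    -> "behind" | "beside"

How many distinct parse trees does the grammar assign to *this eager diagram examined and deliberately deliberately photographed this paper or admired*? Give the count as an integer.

Two of the 4 distinct bracketings:
[S [NP [Det this] [AP [Adj eager]] [N diagram]] [VP [VP [V examined]] [Conj and] [VP [AdvP [Adv deliberately]] [VP [AdvP [Adv deliberately]] [VP [VP [V photographed] [NP [Det this] [N paper]]] [Conj or] [VP [V admired]]]]]]]
[S [NP [Det this] [AP [Adj eager]] [N diagram]] [VP [VP [V examined]] [Conj and] [VP [AdvP [Adv deliberately]] [VP [VP [AdvP [Adv deliberately]] [VP [V photographed] [NP [Det this] [N paper]]]] [Conj or] [VP [V admired]]]]]]
The trees differ in how a recursive rule is bracketed over the same span.

4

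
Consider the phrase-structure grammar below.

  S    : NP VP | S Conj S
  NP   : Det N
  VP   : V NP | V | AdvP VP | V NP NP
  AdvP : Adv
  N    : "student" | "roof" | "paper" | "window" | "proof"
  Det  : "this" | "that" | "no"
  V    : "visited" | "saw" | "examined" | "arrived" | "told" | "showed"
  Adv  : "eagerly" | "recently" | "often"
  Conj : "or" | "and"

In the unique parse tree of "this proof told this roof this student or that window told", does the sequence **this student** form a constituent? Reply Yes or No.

[S [S [NP [Det this] [N proof]] [VP [V told] [NP [Det this] [N roof]] [NP [Det this] [N student]]]] [Conj or] [S [NP [Det that] [N window]] [VP [V told]]]]
The words 'this student' are exhaustively dominated by a single NP node (built by NP → Det N), so they form a constituent.

Yes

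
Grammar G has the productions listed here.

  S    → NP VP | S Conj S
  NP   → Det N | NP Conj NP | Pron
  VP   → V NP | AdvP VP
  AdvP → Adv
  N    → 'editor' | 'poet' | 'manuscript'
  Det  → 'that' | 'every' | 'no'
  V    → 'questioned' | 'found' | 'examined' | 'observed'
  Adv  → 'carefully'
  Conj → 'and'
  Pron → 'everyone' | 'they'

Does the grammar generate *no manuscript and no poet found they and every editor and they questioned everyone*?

S
  S
    NP
      NP
        Det: no
        N: manuscript
      Conj: and
      NP
        Det: no
        N: poet
    VP
      V: found
      NP
        Pron: they
  Conj: and
  S
    NP
      NP
        Det: every
        N: editor
      Conj: and
      NP
        Pron: they
    VP
      V: questioned
      NP
        Pron: everyone
Every word is introduced by a lexical rule and the phrasal rules combine the resulting categories into a single S.

Grammatical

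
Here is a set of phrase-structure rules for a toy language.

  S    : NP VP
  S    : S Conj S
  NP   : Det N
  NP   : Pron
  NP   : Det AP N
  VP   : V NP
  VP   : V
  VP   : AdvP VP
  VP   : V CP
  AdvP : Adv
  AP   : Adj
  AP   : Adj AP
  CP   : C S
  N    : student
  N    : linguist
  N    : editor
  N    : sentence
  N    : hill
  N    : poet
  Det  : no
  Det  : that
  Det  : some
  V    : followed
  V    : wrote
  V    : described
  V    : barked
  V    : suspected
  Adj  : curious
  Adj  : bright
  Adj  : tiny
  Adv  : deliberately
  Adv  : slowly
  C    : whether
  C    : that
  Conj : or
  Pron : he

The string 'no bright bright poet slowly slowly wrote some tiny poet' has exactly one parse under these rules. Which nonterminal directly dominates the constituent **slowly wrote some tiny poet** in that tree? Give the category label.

S
  NP
    Det: no
    AP
      Adj: bright
      AP
        Adj: bright
    N: poet
  VP
    AdvP
      Adv: slowly
    VP
      AdvP
        Adv: slowly
      VP
        V: wrote
        NP
          Det: some
          AP
            Adj: tiny
          N: poet
The span 'slowly wrote some tiny poet' is the VP node built by VP → AdvP VP.
Its mother is the VP built by VP → AdvP VP.

VP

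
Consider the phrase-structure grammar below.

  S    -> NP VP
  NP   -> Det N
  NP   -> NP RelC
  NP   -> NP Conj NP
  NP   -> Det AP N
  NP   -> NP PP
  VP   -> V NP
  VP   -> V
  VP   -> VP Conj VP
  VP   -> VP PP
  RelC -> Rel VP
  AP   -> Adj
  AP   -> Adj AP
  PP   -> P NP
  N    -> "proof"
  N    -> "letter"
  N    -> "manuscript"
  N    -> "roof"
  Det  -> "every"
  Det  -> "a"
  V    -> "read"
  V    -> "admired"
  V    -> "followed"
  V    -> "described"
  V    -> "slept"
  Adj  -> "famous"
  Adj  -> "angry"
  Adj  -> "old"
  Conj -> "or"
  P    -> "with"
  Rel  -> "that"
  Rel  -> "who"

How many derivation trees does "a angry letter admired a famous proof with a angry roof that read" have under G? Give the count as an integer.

Two of the 3 distinct bracketings:
[S [NP [Det a] [AP [Adj angry]] [N letter]] [VP [V admired] [NP [NP [NP [Det a] [AP [Adj famous]] [N proof]] [PP [P with] [NP [Det a] [AP [Adj angry]] [N roof]]]] [RelC [Rel that] [VP [V read]]]]]]
[S [NP [Det a] [AP [Adj angry]] [N letter]] [VP [V admired] [NP [NP [Det a] [AP [Adj famous]] [N proof]] [PP [P with] [NP [NP [Det a] [AP [Adj angry]] [N roof]] [RelC [Rel that] [VP [V read]]]]]]]]
The trees differ in how a recursive rule is bracketed over the same span.

3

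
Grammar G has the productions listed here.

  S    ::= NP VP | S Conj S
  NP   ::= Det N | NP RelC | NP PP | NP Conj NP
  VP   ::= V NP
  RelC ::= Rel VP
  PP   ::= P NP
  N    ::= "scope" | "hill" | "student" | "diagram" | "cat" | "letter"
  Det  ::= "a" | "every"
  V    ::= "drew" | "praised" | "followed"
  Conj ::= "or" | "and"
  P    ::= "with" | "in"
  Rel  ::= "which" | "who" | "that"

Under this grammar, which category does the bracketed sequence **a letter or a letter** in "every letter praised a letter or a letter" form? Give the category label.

NP

[S [NP [Det every] [N letter]] [VP [V praised] [NP [NP [Det a] [N letter]] [Conj or] [NP [Det a] [N letter]]]]]
The span 'a letter or a letter' is the NP node built by NP → NP Conj NP.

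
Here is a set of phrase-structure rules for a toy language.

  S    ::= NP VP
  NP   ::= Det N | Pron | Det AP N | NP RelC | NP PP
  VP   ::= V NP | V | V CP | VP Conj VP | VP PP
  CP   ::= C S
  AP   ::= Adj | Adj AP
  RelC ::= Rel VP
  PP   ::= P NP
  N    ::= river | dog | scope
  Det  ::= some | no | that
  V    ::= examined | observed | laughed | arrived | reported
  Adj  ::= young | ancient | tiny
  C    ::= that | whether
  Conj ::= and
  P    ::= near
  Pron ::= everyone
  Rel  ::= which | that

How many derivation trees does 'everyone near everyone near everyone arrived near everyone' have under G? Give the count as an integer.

The two bracketings:
[S [NP [NP [Pron everyone]] [PP [P near] [NP [NP [Pron everyone]] [PP [P near] [NP [Pron everyone]]]]]] [VP [VP [V arrived]] [PP [P near] [NP [Pron everyone]]]]]
[S [NP [NP [NP [Pron everyone]] [PP [P near] [NP [Pron everyone]]]] [PP [P near] [NP [Pron everyone]]]] [VP [VP [V arrived]] [PP [P near] [NP [Pron everyone]]]]]
The trees differ in how a recursive rule is bracketed over the same span.

2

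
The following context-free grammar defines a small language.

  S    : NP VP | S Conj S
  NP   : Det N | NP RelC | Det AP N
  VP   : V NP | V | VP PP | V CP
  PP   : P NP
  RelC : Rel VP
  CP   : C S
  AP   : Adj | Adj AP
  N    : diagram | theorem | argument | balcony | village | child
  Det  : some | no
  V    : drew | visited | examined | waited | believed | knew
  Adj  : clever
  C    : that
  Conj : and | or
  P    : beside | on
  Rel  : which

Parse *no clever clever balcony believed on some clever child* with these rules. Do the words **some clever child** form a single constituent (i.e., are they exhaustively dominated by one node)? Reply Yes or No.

Yes

[S [NP [Det no] [AP [Adj clever] [AP [Adj clever]]] [N balcony]] [VP [VP [V believed]] [PP [P on] [NP [Det some] [AP [Adj clever]] [N child]]]]]
The words 'some clever child' are exhaustively dominated by a single NP node (built by NP → Det AP N), so they form a constituent.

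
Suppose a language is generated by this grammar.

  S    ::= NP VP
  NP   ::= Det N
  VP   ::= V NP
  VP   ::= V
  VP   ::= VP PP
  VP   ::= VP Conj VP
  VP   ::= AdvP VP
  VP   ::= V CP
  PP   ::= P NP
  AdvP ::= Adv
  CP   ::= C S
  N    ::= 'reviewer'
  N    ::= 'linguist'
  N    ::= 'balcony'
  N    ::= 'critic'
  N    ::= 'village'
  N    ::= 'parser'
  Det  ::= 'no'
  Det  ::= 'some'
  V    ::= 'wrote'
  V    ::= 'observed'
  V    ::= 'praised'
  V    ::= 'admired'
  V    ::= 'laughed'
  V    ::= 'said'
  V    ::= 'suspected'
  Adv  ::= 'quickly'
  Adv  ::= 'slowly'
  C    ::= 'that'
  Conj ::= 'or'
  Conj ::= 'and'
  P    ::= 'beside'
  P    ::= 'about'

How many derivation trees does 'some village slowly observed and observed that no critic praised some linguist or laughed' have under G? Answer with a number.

Two of the 7 distinct bracketings:
[S [NP [Det some] [N village]] [VP [VP [AdvP [Adv slowly]] [VP [V observed]]] [Conj and] [VP [VP [V observed] [CP [C that] [S [NP [Det no] [N critic]] [VP [V praised] [NP [Det some] [N linguist]]]]]] [Conj or] [VP [V laughed]]]]]
[S [NP [Det some] [N village]] [VP [VP [AdvP [Adv slowly]] [VP [V observed]]] [Conj and] [VP [V observed] [CP [C that] [S [NP [Det no] [N critic]] [VP [VP [V praised] [NP [Det some] [N linguist]]] [Conj or] [VP [V laughed]]]]]]]]
The trees differ in how a recursive rule is bracketed over the same span.

7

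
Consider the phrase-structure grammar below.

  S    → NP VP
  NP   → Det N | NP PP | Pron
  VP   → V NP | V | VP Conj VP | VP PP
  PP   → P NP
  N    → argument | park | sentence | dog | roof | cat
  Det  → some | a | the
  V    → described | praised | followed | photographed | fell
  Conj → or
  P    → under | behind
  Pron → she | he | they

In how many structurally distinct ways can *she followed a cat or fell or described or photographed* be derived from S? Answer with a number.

Two of the 5 distinct bracketings:
[S [NP [Pron she]] [VP [VP [V followed] [NP [Det a] [N cat]]] [Conj or] [VP [VP [V fell]] [Conj or] [VP [VP [V described]] [Conj or] [VP [V photographed]]]]]]
[S [NP [Pron she]] [VP [VP [V followed] [NP [Det a] [N cat]]] [Conj or] [VP [VP [VP [V fell]] [Conj or] [VP [V described]]] [Conj or] [VP [V photographed]]]]]
The trees differ in how a recursive rule is bracketed over the same span.

5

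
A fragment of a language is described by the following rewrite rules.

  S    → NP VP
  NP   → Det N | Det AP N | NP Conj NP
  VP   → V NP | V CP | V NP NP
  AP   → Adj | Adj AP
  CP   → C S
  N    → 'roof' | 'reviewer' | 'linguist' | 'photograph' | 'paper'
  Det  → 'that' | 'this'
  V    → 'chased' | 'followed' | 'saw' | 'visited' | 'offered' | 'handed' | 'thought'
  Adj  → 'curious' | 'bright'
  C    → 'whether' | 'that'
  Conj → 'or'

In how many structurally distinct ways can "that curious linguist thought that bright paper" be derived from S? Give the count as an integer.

[S [NP [Det that] [AP [Adj curious]] [N linguist]] [VP [V thought] [NP [Det that] [AP [Adj bright]] [N paper]]]]
No rule offers an alternative attachment or grouping for any span, so this is the only derivation.

1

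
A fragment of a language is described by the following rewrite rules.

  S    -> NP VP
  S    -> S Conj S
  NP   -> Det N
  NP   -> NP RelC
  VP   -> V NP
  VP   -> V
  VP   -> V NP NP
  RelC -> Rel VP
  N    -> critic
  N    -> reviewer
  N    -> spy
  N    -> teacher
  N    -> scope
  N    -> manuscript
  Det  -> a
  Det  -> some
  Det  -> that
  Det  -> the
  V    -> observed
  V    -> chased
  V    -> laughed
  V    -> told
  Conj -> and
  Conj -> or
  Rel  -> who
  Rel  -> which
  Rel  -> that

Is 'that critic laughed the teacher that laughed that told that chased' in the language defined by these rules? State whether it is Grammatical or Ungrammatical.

Grammatical

S
  NP
    Det: that
    N: critic
  VP
    V: laughed
    NP
      NP
        NP
          NP
            Det: the
            N: teacher
          RelC
            Rel: that
            VP
              V: laughed
        RelC
          Rel: that
          VP
            V: told
      RelC
        Rel: that
        VP
          V: chased
The bracketing above is licensed at every node by one of the given productions, with S at the root.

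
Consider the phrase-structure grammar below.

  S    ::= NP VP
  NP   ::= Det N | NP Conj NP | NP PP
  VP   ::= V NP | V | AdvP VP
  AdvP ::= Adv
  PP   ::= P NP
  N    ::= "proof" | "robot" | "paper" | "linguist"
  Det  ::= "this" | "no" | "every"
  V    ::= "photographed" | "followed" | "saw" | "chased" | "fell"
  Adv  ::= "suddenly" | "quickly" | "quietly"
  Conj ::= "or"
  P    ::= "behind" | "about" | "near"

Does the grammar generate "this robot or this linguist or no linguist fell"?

[S [NP [NP [Det this] [N robot]] [Conj or] [NP [NP [Det this] [N linguist]] [Conj or] [NP [Det no] [N linguist]]]] [VP [V fell]]]
Each bracket corresponds to one application of a listed rule, so the string is derivable from S.

Grammatical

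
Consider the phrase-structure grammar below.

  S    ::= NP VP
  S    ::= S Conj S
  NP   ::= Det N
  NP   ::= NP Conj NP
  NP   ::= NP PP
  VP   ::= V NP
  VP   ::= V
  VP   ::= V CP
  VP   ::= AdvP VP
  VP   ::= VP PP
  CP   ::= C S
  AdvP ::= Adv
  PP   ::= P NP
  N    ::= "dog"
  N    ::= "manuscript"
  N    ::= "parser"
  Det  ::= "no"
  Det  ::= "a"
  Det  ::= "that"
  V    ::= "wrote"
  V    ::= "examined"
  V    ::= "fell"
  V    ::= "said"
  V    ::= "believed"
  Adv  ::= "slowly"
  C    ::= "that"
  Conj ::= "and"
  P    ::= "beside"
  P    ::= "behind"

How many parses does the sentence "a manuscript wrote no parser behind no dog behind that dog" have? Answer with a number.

5

Two of the 5 distinct bracketings:
[S [NP [Det a] [N manuscript]] [VP [V wrote] [NP [NP [Det no] [N parser]] [PP [P behind] [NP [NP [Det no] [N dog]] [PP [P behind] [NP [Det that] [N dog]]]]]]]]
[S [NP [Det a] [N manuscript]] [VP [V wrote] [NP [NP [NP [Det no] [N parser]] [PP [P behind] [NP [Det no] [N dog]]]] [PP [P behind] [NP [Det that] [N dog]]]]]]
The trees differ in how a recursive rule is bracketed over the same span.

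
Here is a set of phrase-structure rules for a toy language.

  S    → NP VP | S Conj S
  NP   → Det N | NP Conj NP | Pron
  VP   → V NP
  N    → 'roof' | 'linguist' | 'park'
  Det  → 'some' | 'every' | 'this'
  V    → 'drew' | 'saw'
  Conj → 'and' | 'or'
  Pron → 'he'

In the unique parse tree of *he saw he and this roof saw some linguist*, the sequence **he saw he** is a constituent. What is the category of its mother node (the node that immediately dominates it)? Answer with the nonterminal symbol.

S

[S [S [NP [Pron he]] [VP [V saw] [NP [Pron he]]]] [Conj and] [S [NP [Det this] [N roof]] [VP [V saw] [NP [Det some] [N linguist]]]]]
The span 'he saw he' is the S node built by S → NP VP.
Its mother is the S built by S → S Conj S.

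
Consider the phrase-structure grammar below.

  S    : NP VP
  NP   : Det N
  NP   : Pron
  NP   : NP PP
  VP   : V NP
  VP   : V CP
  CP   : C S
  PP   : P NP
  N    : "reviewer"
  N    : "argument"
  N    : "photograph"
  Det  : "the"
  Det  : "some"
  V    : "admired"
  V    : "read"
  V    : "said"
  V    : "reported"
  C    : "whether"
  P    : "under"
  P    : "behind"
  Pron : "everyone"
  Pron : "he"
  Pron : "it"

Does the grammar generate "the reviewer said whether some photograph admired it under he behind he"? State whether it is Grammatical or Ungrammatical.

S
  NP
    Det: the
    N: reviewer
  VP
    V: said
    CP
      C: whether
      S
        NP
          Det: some
          N: photograph
        VP
          V: admired
          NP
            NP
              Pron: it
            PP
              P: under
              NP
                NP
                  Pron: he
                PP
                  P: behind
                  NP
                    Pron: he
Every word is introduced by a lexical rule and the phrasal rules combine the resulting categories into a single S.

Grammatical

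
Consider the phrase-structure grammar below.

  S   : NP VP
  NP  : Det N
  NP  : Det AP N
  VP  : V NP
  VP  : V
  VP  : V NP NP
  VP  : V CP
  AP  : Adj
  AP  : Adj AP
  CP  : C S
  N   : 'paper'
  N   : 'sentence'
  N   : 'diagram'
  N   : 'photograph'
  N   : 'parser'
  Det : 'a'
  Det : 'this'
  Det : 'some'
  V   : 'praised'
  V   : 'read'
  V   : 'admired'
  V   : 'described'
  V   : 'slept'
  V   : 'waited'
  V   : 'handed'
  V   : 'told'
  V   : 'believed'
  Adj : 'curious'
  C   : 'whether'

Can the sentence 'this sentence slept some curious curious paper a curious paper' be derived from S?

S
  NP
    Det: this
    N: sentence
  VP
    V: slept
    NP
      Det: some
      AP
        Adj: curious
        AP
          Adj: curious
      N: paper
    NP
      Det: a
      AP
        Adj: curious
      N: paper
Each bracket corresponds to one application of a listed rule, so the string is derivable from S.

Grammatical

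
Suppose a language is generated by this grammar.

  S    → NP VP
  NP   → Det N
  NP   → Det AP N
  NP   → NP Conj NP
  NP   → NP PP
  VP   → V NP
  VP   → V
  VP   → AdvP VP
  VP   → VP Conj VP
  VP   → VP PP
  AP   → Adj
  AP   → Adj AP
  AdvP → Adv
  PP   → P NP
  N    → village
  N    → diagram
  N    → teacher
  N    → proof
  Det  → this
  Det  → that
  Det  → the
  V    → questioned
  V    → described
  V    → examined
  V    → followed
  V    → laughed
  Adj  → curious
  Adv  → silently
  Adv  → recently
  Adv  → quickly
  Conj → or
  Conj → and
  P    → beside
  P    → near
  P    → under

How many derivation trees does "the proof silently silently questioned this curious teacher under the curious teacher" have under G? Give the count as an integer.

4

Two of the 4 distinct bracketings:
[S [NP [Det the] [N proof]] [VP [AdvP [Adv silently]] [VP [AdvP [Adv silently]] [VP [V questioned] [NP [NP [Det this] [AP [Adj curious]] [N teacher]] [PP [P under] [NP [Det the] [AP [Adj curious]] [N teacher]]]]]]]]
[S [NP [Det the] [N proof]] [VP [AdvP [Adv silently]] [VP [AdvP [Adv silently]] [VP [VP [V questioned] [NP [Det this] [AP [Adj curious]] [N teacher]]] [PP [P under] [NP [Det the] [AP [Adj curious]] [N teacher]]]]]]]
The difference turns on whether NP → NP PP is used at the relevant span, versus an alternative expansion of NP.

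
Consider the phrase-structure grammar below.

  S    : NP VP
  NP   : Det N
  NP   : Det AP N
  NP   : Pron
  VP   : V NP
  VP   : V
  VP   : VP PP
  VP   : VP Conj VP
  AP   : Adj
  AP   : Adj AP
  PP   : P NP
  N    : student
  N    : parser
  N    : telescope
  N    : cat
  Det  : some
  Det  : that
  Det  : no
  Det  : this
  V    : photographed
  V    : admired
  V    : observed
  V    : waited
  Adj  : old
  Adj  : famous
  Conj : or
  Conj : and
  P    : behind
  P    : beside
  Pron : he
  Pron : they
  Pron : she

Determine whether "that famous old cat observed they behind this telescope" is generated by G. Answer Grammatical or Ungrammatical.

[S [NP [Det that] [AP [Adj famous] [AP [Adj old]]] [N cat]] [VP [VP [V observed] [NP [Pron they]]] [PP [P behind] [NP [Det this] [N telescope]]]]]
Every word is introduced by a lexical rule and the phrasal rules combine the resulting categories into a single S.

Grammatical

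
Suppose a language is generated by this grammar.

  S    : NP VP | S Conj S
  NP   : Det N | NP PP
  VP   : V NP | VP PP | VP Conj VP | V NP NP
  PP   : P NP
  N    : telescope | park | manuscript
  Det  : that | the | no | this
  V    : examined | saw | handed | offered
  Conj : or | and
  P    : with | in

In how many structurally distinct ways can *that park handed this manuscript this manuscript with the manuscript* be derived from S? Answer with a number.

The two bracketings:
[S [NP [Det that] [N park]] [VP [VP [V handed] [NP [Det this] [N manuscript]] [NP [Det this] [N manuscript]]] [PP [P with] [NP [Det the] [N manuscript]]]]]
[S [NP [Det that] [N park]] [VP [V handed] [NP [Det this] [N manuscript]] [NP [NP [Det this] [N manuscript]] [PP [P with] [NP [Det the] [N manuscript]]]]]]
The difference turns on whether NP → NP PP is used at the relevant span, versus an alternative expansion of NP.

2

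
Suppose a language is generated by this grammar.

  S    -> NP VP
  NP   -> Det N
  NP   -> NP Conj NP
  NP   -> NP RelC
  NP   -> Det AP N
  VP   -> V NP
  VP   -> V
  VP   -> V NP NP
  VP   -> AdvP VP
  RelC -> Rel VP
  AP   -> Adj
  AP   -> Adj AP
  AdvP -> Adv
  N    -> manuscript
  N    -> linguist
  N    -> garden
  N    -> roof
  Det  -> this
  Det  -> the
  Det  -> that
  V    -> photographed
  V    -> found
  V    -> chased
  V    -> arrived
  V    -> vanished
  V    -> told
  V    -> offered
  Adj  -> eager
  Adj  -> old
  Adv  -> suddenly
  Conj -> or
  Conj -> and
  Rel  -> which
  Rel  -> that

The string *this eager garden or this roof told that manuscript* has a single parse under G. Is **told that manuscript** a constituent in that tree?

Yes

[S [NP [NP [Det this] [AP [Adj eager]] [N garden]] [Conj or] [NP [Det this] [N roof]]] [VP [V told] [NP [Det that] [N manuscript]]]]
The words 'told that manuscript' are exhaustively dominated by a single VP node (built by VP → V NP), so they form a constituent.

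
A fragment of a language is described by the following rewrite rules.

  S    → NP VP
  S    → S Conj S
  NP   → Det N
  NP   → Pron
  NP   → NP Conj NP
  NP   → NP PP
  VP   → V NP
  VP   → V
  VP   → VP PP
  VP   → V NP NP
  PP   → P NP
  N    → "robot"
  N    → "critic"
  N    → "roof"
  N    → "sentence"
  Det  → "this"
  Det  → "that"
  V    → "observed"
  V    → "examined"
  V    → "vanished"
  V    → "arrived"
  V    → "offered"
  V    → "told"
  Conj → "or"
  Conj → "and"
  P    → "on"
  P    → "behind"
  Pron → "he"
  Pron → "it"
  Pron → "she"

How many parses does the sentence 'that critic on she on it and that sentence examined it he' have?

Two of the 5 distinct bracketings:
[S [NP [NP [NP [Det that] [N critic]] [PP [P on] [NP [NP [Pron she]] [PP [P on] [NP [Pron it]]]]]] [Conj and] [NP [Det that] [N sentence]]] [VP [V examined] [NP [Pron it]] [NP [Pron he]]]]
[S [NP [NP [NP [NP [Det that] [N critic]] [PP [P on] [NP [Pron she]]]] [PP [P on] [NP [Pron it]]]] [Conj and] [NP [Det that] [N sentence]]] [VP [V examined] [NP [Pron it]] [NP [Pron he]]]]
The trees differ in how a recursive rule is bracketed over the same span.

5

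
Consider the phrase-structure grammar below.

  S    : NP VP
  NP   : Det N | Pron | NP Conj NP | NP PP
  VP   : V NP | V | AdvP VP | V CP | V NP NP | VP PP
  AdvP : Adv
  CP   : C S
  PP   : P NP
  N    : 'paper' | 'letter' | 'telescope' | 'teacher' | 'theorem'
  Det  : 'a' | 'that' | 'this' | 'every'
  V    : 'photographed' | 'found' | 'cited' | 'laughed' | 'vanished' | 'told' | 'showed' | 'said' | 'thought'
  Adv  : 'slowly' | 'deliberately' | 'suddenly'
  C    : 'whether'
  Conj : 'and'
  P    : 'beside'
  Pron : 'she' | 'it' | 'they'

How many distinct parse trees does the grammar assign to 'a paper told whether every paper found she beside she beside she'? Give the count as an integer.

9

Two of the 9 distinct bracketings:
[S [NP [Det a] [N paper]] [VP [V told] [CP [C whether] [S [NP [Det every] [N paper]] [VP [V found] [NP [NP [Pron she]] [PP [P beside] [NP [NP [Pron she]] [PP [P beside] [NP [Pron she]]]]]]]]]]]
[S [NP [Det a] [N paper]] [VP [V told] [CP [C whether] [S [NP [Det every] [N paper]] [VP [V found] [NP [NP [NP [Pron she]] [PP [P beside] [NP [Pron she]]]] [PP [P beside] [NP [Pron she]]]]]]]]]
The trees differ in how a recursive rule is bracketed over the same span.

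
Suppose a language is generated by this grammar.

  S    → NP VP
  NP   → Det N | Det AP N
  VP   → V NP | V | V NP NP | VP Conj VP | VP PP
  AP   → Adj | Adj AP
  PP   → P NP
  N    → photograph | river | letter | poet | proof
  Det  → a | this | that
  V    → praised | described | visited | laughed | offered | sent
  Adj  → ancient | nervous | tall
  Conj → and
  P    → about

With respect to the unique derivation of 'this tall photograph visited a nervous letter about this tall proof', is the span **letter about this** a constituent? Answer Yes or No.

No

[S [NP [Det this] [AP [Adj tall]] [N photograph]] [VP [VP [V visited] [NP [Det a] [AP [Adj nervous]] [N letter]]] [PP [P about] [NP [Det this] [AP [Adj tall]] [N proof]]]]]
The smallest constituent containing 'letter about this' is the VP spanning 'visited a nervous letter about this tall proof'; no single node in the tree dominates exactly the given words.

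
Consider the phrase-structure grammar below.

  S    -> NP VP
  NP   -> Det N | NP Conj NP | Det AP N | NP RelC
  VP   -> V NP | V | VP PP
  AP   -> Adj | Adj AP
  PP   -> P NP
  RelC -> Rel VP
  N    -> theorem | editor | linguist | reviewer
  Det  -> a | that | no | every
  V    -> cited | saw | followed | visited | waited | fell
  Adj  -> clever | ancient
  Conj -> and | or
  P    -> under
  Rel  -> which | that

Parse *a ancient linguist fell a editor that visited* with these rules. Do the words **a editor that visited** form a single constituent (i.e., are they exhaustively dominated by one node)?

Yes

[S [NP [Det a] [AP [Adj ancient]] [N linguist]] [VP [V fell] [NP [NP [Det a] [N editor]] [RelC [Rel that] [VP [V visited]]]]]]
The words 'a editor that visited' are exhaustively dominated by a single NP node (built by NP → NP RelC), so they form a constituent.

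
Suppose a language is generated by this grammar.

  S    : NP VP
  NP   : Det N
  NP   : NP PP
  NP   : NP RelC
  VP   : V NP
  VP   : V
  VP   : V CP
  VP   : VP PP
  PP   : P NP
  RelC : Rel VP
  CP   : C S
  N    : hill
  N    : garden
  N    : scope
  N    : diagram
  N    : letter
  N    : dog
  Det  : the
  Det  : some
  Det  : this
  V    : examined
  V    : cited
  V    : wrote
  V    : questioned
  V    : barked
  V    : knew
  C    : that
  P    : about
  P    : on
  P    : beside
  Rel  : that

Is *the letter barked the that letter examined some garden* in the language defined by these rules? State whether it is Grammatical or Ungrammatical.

A Det word can never sit immediately before a C/Rel word in any string this grammar generates, so the substring 'the that' rules out a derivation.

Ungrammatical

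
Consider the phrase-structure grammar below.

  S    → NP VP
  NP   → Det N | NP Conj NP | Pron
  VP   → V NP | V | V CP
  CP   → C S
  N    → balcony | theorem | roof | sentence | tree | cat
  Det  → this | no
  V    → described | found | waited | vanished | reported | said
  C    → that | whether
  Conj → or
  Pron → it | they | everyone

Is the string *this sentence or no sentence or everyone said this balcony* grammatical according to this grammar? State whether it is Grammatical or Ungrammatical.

Grammatical

[S [NP [NP [Det this] [N sentence]] [Conj or] [NP [NP [Det no] [N sentence]] [Conj or] [NP [Pron everyone]]]] [VP [V said] [NP [Det this] [N balcony]]]]
Each bracket corresponds to one application of a listed rule, so the string is derivable from S.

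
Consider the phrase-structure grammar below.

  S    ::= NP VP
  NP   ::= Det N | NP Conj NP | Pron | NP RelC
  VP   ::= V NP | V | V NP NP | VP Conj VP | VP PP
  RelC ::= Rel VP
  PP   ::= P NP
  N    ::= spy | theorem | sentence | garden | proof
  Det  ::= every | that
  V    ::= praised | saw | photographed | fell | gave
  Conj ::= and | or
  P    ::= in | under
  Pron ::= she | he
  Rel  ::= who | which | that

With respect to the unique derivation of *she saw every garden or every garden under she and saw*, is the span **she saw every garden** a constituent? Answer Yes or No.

No

[S [NP [Pron she]] [VP [VP [VP [V saw] [NP [NP [Det every] [N garden]] [Conj or] [NP [Det every] [N garden]]]] [PP [P under] [NP [Pron she]]]] [Conj and] [VP [V saw]]]]
The smallest constituent containing 'she saw every garden' is the S spanning 'she saw every garden or every garden under she and saw'; no single node in the tree dominates exactly the given words.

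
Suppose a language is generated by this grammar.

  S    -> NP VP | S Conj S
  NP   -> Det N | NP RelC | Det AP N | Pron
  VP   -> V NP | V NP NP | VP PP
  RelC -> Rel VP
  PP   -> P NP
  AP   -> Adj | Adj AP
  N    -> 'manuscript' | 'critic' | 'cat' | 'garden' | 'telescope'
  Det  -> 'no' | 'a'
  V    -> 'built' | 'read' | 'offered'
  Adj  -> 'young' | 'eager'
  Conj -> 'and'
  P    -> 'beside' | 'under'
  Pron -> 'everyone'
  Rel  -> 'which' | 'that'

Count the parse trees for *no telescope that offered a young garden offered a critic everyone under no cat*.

1

[S [NP [NP [Det no] [N telescope]] [RelC [Rel that] [VP [V offered] [NP [Det a] [AP [Adj young]] [N garden]]]]] [VP [VP [V offered] [NP [Det a] [N critic]] [NP [Pron everyone]]] [PP [P under] [NP [Det no] [N cat]]]]]
No rule offers an alternative attachment or grouping for any span, so this is the only derivation.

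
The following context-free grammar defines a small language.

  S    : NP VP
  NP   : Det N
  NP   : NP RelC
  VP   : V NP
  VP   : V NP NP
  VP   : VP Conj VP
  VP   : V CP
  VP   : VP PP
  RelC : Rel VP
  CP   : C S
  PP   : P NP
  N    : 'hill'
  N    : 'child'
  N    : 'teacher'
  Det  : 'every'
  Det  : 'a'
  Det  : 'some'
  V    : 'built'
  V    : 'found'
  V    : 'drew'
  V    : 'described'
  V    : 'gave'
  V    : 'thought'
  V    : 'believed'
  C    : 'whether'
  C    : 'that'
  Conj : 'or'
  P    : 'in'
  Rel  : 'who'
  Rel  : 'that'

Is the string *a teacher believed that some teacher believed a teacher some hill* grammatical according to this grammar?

Grammatical

[S [NP [Det a] [N teacher]] [VP [V believed] [CP [C that] [S [NP [Det some] [N teacher]] [VP [V believed] [NP [Det a] [N teacher]] [NP [Det some] [N hill]]]]]]]
Each bracket corresponds to one application of a listed rule, so the string is derivable from S.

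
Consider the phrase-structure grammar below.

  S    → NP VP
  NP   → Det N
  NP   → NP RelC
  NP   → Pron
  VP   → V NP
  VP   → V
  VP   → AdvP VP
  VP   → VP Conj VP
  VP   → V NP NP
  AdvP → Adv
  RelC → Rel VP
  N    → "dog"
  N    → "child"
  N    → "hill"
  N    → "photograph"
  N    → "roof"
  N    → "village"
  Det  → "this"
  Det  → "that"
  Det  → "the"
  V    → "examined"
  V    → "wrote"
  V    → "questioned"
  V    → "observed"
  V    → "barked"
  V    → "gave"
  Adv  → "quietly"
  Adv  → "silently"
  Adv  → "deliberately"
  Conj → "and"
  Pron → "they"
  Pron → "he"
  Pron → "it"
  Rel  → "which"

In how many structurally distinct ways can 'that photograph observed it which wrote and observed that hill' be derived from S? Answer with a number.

3

Two of the 3 distinct bracketings:
[S [NP [Det that] [N photograph]] [VP [V observed] [NP [NP [Pron it]] [RelC [Rel which] [VP [VP [V wrote]] [Conj and] [VP [V observed] [NP [Det that] [N hill]]]]]]]]
[S [NP [Det that] [N photograph]] [VP [VP [V observed] [NP [NP [Pron it]] [RelC [Rel which] [VP [V wrote]]]]] [Conj and] [VP [V observed] [NP [Det that] [N hill]]]]]
The trees differ in how a recursive rule is bracketed over the same span.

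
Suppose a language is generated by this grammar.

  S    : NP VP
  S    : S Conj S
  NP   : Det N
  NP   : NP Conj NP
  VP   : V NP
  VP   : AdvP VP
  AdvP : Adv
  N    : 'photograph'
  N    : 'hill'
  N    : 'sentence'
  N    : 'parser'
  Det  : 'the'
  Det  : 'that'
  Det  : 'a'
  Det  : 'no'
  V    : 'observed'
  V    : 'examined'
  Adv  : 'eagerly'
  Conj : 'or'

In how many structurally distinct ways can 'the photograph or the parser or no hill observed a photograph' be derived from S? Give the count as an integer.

2

The two bracketings:
[S [NP [NP [Det the] [N photograph]] [Conj or] [NP [NP [Det the] [N parser]] [Conj or] [NP [Det no] [N hill]]]] [VP [V observed] [NP [Det a] [N photograph]]]]
[S [NP [NP [NP [Det the] [N photograph]] [Conj or] [NP [Det the] [N parser]]] [Conj or] [NP [Det no] [N hill]]] [VP [V observed] [NP [Det a] [N photograph]]]]
The trees differ in how a recursive rule is bracketed over the same span.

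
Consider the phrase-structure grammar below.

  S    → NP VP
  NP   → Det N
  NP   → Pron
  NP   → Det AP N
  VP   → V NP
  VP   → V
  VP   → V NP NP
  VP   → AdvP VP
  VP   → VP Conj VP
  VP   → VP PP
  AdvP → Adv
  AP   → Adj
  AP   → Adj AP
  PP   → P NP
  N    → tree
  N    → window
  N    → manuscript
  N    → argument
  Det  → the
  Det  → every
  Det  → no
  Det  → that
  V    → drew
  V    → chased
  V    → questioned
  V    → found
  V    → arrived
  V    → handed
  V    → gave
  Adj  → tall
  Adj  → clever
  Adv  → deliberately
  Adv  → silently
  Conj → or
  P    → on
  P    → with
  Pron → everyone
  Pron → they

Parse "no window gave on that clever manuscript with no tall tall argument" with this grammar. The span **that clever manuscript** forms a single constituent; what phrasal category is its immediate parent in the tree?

PP

S
  NP
    Det: no
    N: window
  VP
    VP
      VP
        V: gave
      PP
        P: on
        NP
          Det: that
          AP
            Adj: clever
          N: manuscript
    PP
      P: with
      NP
        Det: no
        AP
          Adj: tall
          AP
            Adj: tall
        N: argument
The span 'that clever manuscript' is the NP node built by NP → Det AP N.
Its mother is the PP built by PP → P NP.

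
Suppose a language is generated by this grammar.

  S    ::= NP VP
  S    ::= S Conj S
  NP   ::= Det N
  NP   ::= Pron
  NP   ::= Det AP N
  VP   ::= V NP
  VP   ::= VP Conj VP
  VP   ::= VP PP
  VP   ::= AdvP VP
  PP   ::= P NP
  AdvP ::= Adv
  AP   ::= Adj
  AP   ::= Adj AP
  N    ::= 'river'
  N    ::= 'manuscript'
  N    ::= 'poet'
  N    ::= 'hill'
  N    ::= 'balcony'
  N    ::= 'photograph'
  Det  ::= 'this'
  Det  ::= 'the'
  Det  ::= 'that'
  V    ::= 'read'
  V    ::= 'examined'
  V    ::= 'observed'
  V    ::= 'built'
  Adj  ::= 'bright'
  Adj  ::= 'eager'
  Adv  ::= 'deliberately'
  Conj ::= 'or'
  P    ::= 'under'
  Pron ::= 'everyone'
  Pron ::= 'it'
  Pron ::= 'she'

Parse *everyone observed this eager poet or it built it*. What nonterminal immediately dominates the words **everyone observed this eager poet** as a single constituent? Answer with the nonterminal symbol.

S

S
  S
    NP
      Pron: everyone
    VP
      V: observed
      NP
        Det: this
        AP
          Adj: eager
        N: poet
  Conj: or
  S
    NP
      Pron: it
    VP
      V: built
      NP
        Pron: it
The span 'everyone observed this eager poet' is the S node built by S → NP VP.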